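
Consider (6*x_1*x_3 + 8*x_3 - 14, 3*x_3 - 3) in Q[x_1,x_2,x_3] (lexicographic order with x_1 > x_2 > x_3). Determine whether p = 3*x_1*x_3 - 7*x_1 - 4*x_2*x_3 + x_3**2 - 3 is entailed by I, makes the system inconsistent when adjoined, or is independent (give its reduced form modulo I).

3*x_1*x_3 - 7*x_1 - 4*x_2*x_3 + x_3**2 - 3 is independent of I; its normal form modulo I is -4*x_2 - 6.

First compute the reduced Gröbner basis of I by Buchberger's algorithm.
f_1 = 6*x_1*x_3 + 8*x_3 - 14, LT = x_1*x_3.
f_2 = 3*x_3 - 3, LT = x_3.

S(f_1,f_2): lcm = x_1*x_3. S = x_1 + 4/3*x_3 - 7/3.
  leading term x_1: no divisor's leading term divides it; move x_1 to the remainder.
  leading term x_3: subtract (4/9)·f_2 from 4/3*x_3 - 7/3 → -1
  leading term 1: no divisor's leading term divides it; move -1 to the remainder.
  remainder x_1 - 1 ≠ 0; add h_3 = x_1 - 1 to the basis.

The other S-polynomials (S(f_1,h_3), S(f_2,h_3)) all reduce to 0 modulo the current basis, so we have a Gröbner basis.
Inter-reduce: drop elements whose leading term is divisible by another's, tail-reduce, and make monic.
Reduced Gröbner basis: {x_1 - 1, x_3 - 1}.
Label its elements g_1 = x_1 - 1, g_2 = x_3 - 1.

Reduce p = 3*x_1*x_3 - 7*x_1 - 4*x_2*x_3 + x_3**2 - 3 modulo G:
  leading term x_1*x_3: subtract (3*x_3)·g_1 from 3*x_1*x_3 - 7*x_1 - 4*x_2*x_3 + x_3**2 - 3 → -7*x_1 - 4*x_2*x_3 + x_3**2 + 3*x_3 - 3
  leading term x_1: subtract (-7)·g_1 from -7*x_1 - 4*x_2*x_3 + x_3**2 + 3*x_3 - 3 → -4*x_2*x_3 + x_3**2 + 3*x_3 - 10
  leading term x_2*x_3: subtract (-4*x_2)·g_2 from -4*x_2*x_3 + x_3**2 + 3*x_3 - 10 → -4*x_2 + x_3**2 + 3*x_3 - 10
  leading term x_2: no divisor's leading term divides it; move -4*x_2 to the remainder.
  leading term x_3**2: subtract (x_3)·g_2 from x_3**2 + 3*x_3 - 10 → 4*x_3 - 10
  leading term x_3: subtract (4)·g_2 from 4*x_3 - 10 → -6
  leading term 1: no divisor's leading term divides it; move -6 to the remainder.
  normal form = -4*x_2 - 6.
The normal form is nonzero, so p ∉ I. Since p minus its normal form lies in I, I + (p) = I + (r) where r = -4*x_2 - 6; decide whether this ideal is the whole ring.
Run Buchberger on G together with r (pairs among the g_i already reduce to 0 since G is a Gröbner basis):
g_1 = x_1 - 1, LT = x_1.
g_2 = x_3 - 1, LT = x_3.
r = -4*x_2 - 6, LT = x_2.

The S-polynomials (S(g_1,g_2), S(g_1,r), S(g_2,r)) all reduce to 0 modulo the current basis, so we have a Gröbner basis.
Inter-reduce: drop elements whose leading term is divisible by another's, tail-reduce, and make monic.
Reduced Gröbner basis: {x_1 - 1, x_2 + 3/2, x_3 - 1}.
The reduced Gröbner basis of I + (p) is {x_1 - 1, x_2 + 3/2, x_3 - 1} ≠ {1}, a proper ideal, so the enlarged system stays consistent: p is independent of I, with normal form -4*x_2 - 6.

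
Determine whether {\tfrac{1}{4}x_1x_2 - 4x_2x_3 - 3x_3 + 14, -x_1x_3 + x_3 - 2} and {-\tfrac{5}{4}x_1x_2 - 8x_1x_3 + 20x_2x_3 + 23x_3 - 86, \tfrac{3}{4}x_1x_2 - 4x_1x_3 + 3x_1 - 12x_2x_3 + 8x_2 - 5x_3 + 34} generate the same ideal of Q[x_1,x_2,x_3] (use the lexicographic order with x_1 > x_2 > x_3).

No, the ideals differ.

Two ideals are equal iff their reduced Gröbner bases coincide (the reduced basis is unique for a fixed ordering).
Buchberger on the first generating set:
f_1 = \tfrac{1}{4}x_1x_2 - 4x_2x_3 - 3x_3 + 14, LT = x_1x_2.
f_2 = -x_1x_3 + x_3 - 2, LT = x_1x_3.

S(f_1,f_2): lcm = x_1x_2x_3. S = -16x_2x_3^{2} + x_2x_3 - 2x_2 - 12x_3^{2} + 56x_3.
  leading term x_2x_3^{2}: no divisor's leading term divides it; move -16x_2x_3^{2} to the remainder.
  leading term x_2x_3: no divisor's leading term divides it; move x_2x_3 to the remainder.
  leading term x_2: no divisor's leading term divides it; move -2x_2 to the remainder.
  leading term x_3^{2}: no divisor's leading term divides it; move -12x_3^{2} to the remainder.
  leading term x_3: no divisor's leading term divides it; move 56x_3 to the remainder.
  remainder -16x_2x_3^{2} + x_2x_3 - 2x_2 - 12x_3^{2} + 56x_3 ≠ 0; add g_3 = -16x_2x_3^{2} + x_2x_3 - 2x_2 - 12x_3^{2} + 56x_3 to the basis.

The other S-polynomials (S(f_1,g_3), S(f_2,g_3)) all reduce to 0 modulo the current basis, so we have a Gröbner basis.
Inter-reduce: drop elements whose leading term is divisible by another's, tail-reduce, and make monic.
Reduced Gröbner basis: {x_1x_2 - 16x_2x_3 - 12x_3 + 56, x_1x_3 - x_3 + 2, x_2x_3^{2} - \tfrac{1}{16}x_2x_3 + \tfrac{1}{8}x_2 + \tfrac{3}{4}x_3^{2} - \tfrac{7}{2}x_3}.

Buchberger on the second generating set:
h_1 = -\tfrac{5}{4}x_1x_2 - 8x_1x_3 + 20x_2x_3 + 23x_3 - 86, LT = x_1x_2.
h_2 = \tfrac{3}{4}x_1x_2 - 4x_1x_3 + 3x_1 - 12x_2x_3 + 8x_2 - 5x_3 + 34, LT = x_1x_2.

S(h_1,h_2): lcm = x_1x_2. S = \tfrac{176}{15}x_1x_3 - 4x_1 - \tfrac{32}{3}x_2 - \tfrac{176}{15}x_3 + \tfrac{352}{15}.
  leading term x_1x_3: no divisor's leading term divides it; move \tfrac{176}{15}x_1x_3 to the remainder.
  leading term x_1: no divisor's leading term divides it; move -4x_1 to the remainder.
  leading term x_2: no divisor's leading term divides it; move -\tfrac{32}{3}x_2 to the remainder.
  leading term x_3: no divisor's leading term divides it; move -\tfrac{176}{15}x_3 to the remainder.
  leading term 1: no divisor's leading term divides it; move \tfrac{352}{15} to the remainder.
  remainder \tfrac{176}{15}x_1x_3 - 4x_1 - \tfrac{32}{3}x_2 - \tfrac{176}{15}x_3 + \tfrac{352}{15} ≠ 0; add k_3 = \tfrac{176}{15}x_1x_3 - 4x_1 - \tfrac{32}{3}x_2 - \tfrac{176}{15}x_3 + \tfrac{352}{15} to the basis.

S(h_1,k_3): lcm = x_1x_2x_3. S = \tfrac{15}{44}x_1x_2 + \tfrac{32}{5}x_1x_3^{2} + \tfrac{10}{11}x_2^{2} - 16x_2x_3^{2} + x_2x_3 - 2x_2 - \tfrac{92}{5}x_3^{2} + \tfrac{344}{5}x_3.
  leading term x_1x_2: subtract (-\tfrac{3}{11})·h_1 from \tfrac{15}{44}x_1x_2 + \tfrac{32}{5}x_1x_3^{2} + \tfrac{10}{11}x_2^{2} - 16x_2x_3^{2} + x_2x_3 - 2x_2 - \tfrac{92}{5}x_3^{2} + \tfrac{344}{5}x_3 → \tfrac{32}{5}x_1x_3^{2} - \tfrac{24}{11}x_1x_3 + \tfrac{10}{11}x_2^{2} - 16x_2x_3^{2} + \tfrac{71}{11}x_2x_3 - 2x_2 - \tfrac{92}{5}x_3^{2} + \tfrac{4129}{55}x_3 - \tfrac{258}{11}
  leading term x_1x_3^{2}: subtract (\tfrac{6}{11}x_3)·k_3 from \tfrac{32}{5}x_1x_3^{2} - \tfrac{24}{11}x_1x_3 + \tfrac{10}{11}x_2^{2} - 16x_2x_3^{2} + \tfrac{71}{11}x_2x_3 - 2x_2 - \tfrac{92}{5}x_3^{2} + \tfrac{4129}{55}x_3 - \tfrac{258}{11} → \tfrac{10}{11}x_2^{2} - 16x_2x_3^{2} + \tfrac{135}{11}x_2x_3 - 2x_2 - 12x_3^{2} + \tfrac{685}{11}x_3 - \tfrac{258}{11}
  leading term x_2^{2}: no divisor's leading term divides it; move \tfrac{10}{11}x_2^{2} to the remainder.
  leading term x_2x_3^{2}: no divisor's leading term divides it; move -16x_2x_3^{2} to the remainder.
  leading term x_2x_3: no divisor's leading term divides it; move \tfrac{135}{11}x_2x_3 to the remainder.
  leading term x_2: no divisor's leading term divides it; move -2x_2 to the remainder.
  leading term x_3^{2}: no divisor's leading term divides it; move -12x_3^{2} to the remainder.
  leading term x_3: no divisor's leading term divides it; move \tfrac{685}{11}x_3 to the remainder.
  leading term 1: no divisor's leading term divides it; move -\tfrac{258}{11} to the remainder.
  remainder \tfrac{10}{11}x_2^{2} - 16x_2x_3^{2} + \tfrac{135}{11}x_2x_3 - 2x_2 - 12x_3^{2} + \tfrac{685}{11}x_3 - \tfrac{258}{11} ≠ 0; add k_4 = \tfrac{10}{11}x_2^{2} - 16x_2x_3^{2} + \tfrac{135}{11}x_2x_3 - 2x_2 - 12x_3^{2} + \tfrac{685}{11}x_3 - \tfrac{258}{11} to the basis.

The other S-polynomials (S(h_2,k_3), S(h_1,k_4), S(h_2,k_4), S(k_3,k_4)) all reduce to 0 modulo the current basis, so we have a Gröbner basis.
Inter-reduce: drop elements whose leading term is divisible by another's, tail-reduce, and make monic.
Reduced Gröbner basis: {x_1x_2 + \tfrac{24}{11}x_1 - 16x_2x_3 + \tfrac{64}{11}x_2 - 12x_3 + 56, x_1x_3 - \tfrac{15}{44}x_1 - \tfrac{10}{11}x_2 - x_3 + 2, x_2^{2} - \tfrac{88}{5}x_2x_3^{2} + \tfrac{27}{2}x_2x_3 - \tfrac{11}{5}x_2 - \tfrac{66}{5}x_3^{2} + \tfrac{137}{2}x_3 - \tfrac{129}{5}}.

The bases are distinct; the ideals are different.
The same test decides containment: I ⊆ J iff every generator of I reduces to 0 modulo a Gröbner basis of J.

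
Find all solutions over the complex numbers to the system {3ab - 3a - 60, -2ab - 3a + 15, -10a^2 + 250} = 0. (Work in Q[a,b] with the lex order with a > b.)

Compute a lex Gröbner basis by Buchberger's algorithm.
f_1 = 3ab - 3a - 60, LT = ab.
f_2 = -2ab - 3a + 15, LT = ab.
f_3 = -10a^2 + 250, LT = a^2.

S(f_1,f_2): lcm = ab. S = -5/2a - 25/2.
  leading term a: no divisor's leading term divides it; move -5/2a to the remainder.
  leading term 1: no divisor's leading term divides it; move -25/2 to the remainder.
  remainder -5/2a - 25/2 ≠ 0; add h_4 = -5/2a - 25/2 to the basis.

S(f_1,f_3): lcm = a^2b. S = -a^2 - 20a + 25b.
  leading term a^2: subtract (1/10)·f_3 from -a^2 - 20a + 25b → -20a + 25b - 25
  leading term a: subtract (8)·h_4 from -20a + 25b - 25 → 25b + 75
  leading term b: no divisor's leading term divides it; move 25b to the remainder.
  leading term 1: no divisor's leading term divides it; move 75 to the remainder.
  remainder 25b + 75 ≠ 0; add h_5 = 25b + 75 to the basis.

S(f_2,f_3): lcm = a^2b. S = 3/2a^2 - 15/2a + 25b.
  leading term a^2: subtract (-3/20)·f_3 from 3/2a^2 - 15/2a + 25b → -15/2a + 25b + 75/2
  leading term a: subtract (3)·h_4 from -15/2a + 25b + 75/2 → 25b + 75
  leading term b: subtract (1)·h_5 from 25b + 75 → 0
  remainder 0.

S(f_1,h_4): lcm = ab. S = -a - 5b - 20.
  leading term a: subtract (2/5)·h_4 from -a - 5b - 20 → -5b - 15
  leading term b: subtract (-1/5)·h_5 from -5b - 15 → 0
  remainder 0.

S(f_2,h_4): lcm = ab. S = 3/2a - 5b - 15/2.
  leading term a: subtract (-3/5)·h_4 from 3/2a - 5b - 15/2 → -5b - 15
  leading term b: subtract (-1/5)·h_5 from -5b - 15 → 0
  remainder 0.

S(f_3,h_4): lcm = a^2. S = -5a - 25.
  leading term a: subtract (2)·h_4 from -5a - 25 → 0
  remainder 0.

S(f_1,h_5): lcm = ab. S = -4a - 20.
  leading term a: subtract (8/5)·h_4 from -4a - 20 → 0
  remainder 0.

S(f_2,h_5): lcm = ab. S = -3/2a - 15/2.
  leading term a: subtract (3/5)·h_4 from -3/2a - 15/2 → 0
  remainder 0.

S(f_3,h_5): leading monomials are coprime, so the S-polynomial reduces to 0 (Buchberger's first criterion).
S(h_4,h_5): leading monomials are coprime, so the S-polynomial reduces to 0 (Buchberger's first criterion).
Every S-polynomial of the final basis reduces to 0, so we have a Gröbner basis.
Inter-reduce: drop elements whose leading term is divisible by another's, tail-reduce, and make monic.
Reduced Gröbner basis: {a + 5, b + 3}.

Since the basis is lex-ordered, b + 3 is univariate in b. Its roots are {-3}. Back-substituting each root into the other basis elements fixes the other coordinates.
  b = -3: the earlier basis element becomes a + 5 = 0, giving a = -5 — point (-5, -3).
Each listed point satisfies every original equation (direct substitution).

{(-5, -3)}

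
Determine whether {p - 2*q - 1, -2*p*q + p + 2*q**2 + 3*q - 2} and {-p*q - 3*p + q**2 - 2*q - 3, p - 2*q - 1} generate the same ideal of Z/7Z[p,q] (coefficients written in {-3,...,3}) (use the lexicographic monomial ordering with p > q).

Since reduced Gröbner bases are canonical representatives of ideals under a given ordering, it suffices to compute and compare them.
Buchberger on the first generating set:
f_1 = p - 2*q - 1, LT = p.
f_2 = -2*p*q + p + 2*q**2 + 3*q - 2, LT = p*q.

S(f_1,f_2): lcm = p*q. S = -3*p - q**2 - 3*q - 1.
  reduce S modulo (f_1, f_2):
  remainder -q**2 - 2*q + 3 ≠ 0; add g_3 = -q**2 - 2*q + 3 to the basis.

The other S-polynomials (S(f_1,g_3), S(f_2,g_3)) all reduce to 0 modulo the current basis, so we have a Gröbner basis.
Inter-reduce: drop elements whose leading term is divisible by another's, tail-reduce, and make monic.
Reduced Gröbner basis: {p - 2*q - 1, q**2 + 2*q - 3}.

Buchberger on the second generating set:
h_1 = -p*q - 3*p + q**2 - 2*q - 3, LT = p*q.
h_2 = p - 2*q - 1, LT = p.

S(h_1,h_2): lcm = p*q. S = 3*p + q**2 + 3*q + 3.
  reduce S modulo (h_1, h_2):
  remainder q**2 + 2*q - 1 ≠ 0; add k_3 = q**2 + 2*q - 1 to the basis.

The other S-polynomials (S(h_1,k_3), S(h_2,k_3)) all reduce to 0 modulo the current basis, so we have a Gröbner basis.
Inter-reduce: drop elements whose leading term is divisible by another's, tail-reduce, and make monic.
Reduced Gröbner basis: {p - 2*q - 1, q**2 + 2*q - 1}.

The bases are distinct; the ideals are different.

No, the ideals differ.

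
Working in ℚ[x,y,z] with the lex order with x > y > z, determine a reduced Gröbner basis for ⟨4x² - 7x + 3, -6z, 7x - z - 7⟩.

This is the nonlinear analogue of row-reducing a linear system.

f_1 = 4x² - 7x + 3, LT = x².
f_2 = -6z, LT = z.
f_3 = 7x - z - 7, LT = x.

The S-polynomials (S(f_1,f_2), S(f_1,f_3), S(f_2,f_3)) all reduce to 0 modulo the current basis, so we have a Gröbner basis.
Inter-reduce: drop elements whose leading term is divisible by another's, tail-reduce, and make monic.

G = {x - 1, z}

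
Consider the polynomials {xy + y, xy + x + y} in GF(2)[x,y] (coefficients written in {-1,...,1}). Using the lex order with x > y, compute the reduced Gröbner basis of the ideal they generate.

f_1 = xy + y, LT = xy.
f_2 = xy + x + y, LT = xy.

S(f_1,f_2): lcm = xy. S = x.
  reduce S modulo (f_1, f_2):
  remainder x ≠ 0; add g_3 = x to the basis.

S(f_1,g_3): lcm = xy. S = y.
  reduce S modulo (f_1, f_2, g_3):
  remainder y ≠ 0; add g_4 = y to the basis.

The other S-polynomials (S(f_2,g_3), S(f_1,g_4), S(f_2,g_4), S(g_3,g_4)) all reduce to 0 modulo the current basis, so we have a Gröbner basis.
Inter-reduce: drop elements whose leading term is divisible by another's, tail-reduce, and make monic.

G = {x, y}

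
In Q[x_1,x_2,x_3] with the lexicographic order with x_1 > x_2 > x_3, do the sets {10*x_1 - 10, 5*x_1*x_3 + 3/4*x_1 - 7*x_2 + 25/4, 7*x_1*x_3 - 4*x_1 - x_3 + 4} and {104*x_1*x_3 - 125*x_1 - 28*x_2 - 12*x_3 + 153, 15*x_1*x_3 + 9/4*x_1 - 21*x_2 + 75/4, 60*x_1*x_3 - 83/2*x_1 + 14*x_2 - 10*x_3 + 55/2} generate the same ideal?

Since reduced Gröbner bases are canonical representatives of ideals under a given ordering, it suffices to compute and compare them.
Buchberger on the first generating set:
f_1 = 10*x_1 - 10, LT = x_1.
f_2 = 5*x_1*x_3 + 3/4*x_1 - 7*x_2 + 25/4, LT = x_1*x_3.
f_3 = 7*x_1*x_3 - 4*x_1 - x_3 + 4, LT = x_1*x_3.

S(f_1,f_2): lcm = x_1*x_3. S = -3/20*x_1 + 7/5*x_2 - x_3 - 5/4.
  leading term x_1: subtract (-3/200)·f_1 from -3/20*x_1 + 7/5*x_2 - x_3 - 5/4 → 7/5*x_2 - x_3 - 7/5
  leading term x_2: no divisor's leading term divides it; move 7/5*x_2 to the remainder.
  leading term x_3: no divisor's leading term divides it; move -x_3 to the remainder.
  leading term 1: no divisor's leading term divides it; move -7/5 to the remainder.
  remainder 7/5*x_2 - x_3 - 7/5 ≠ 0; add g_4 = 7/5*x_2 - x_3 - 7/5 to the basis.

S(f_1,f_3): lcm = x_1*x_3. S = 4/7*x_1 - 6/7*x_3 - 4/7.
  leading term x_1: subtract (2/35)·f_1 from 4/7*x_1 - 6/7*x_3 - 4/7 → -6/7*x_3
  leading term x_3: no divisor's leading term divides it; move -6/7*x_3 to the remainder.
  remainder -6/7*x_3 ≠ 0; add g_5 = -6/7*x_3 to the basis.

The other S-polynomials (S(f_2,f_3), S(f_1,g_4), S(f_2,g_4), S(f_3,g_4), S(f_1,g_5), S(f_2,g_5), S(f_3,g_5), S(g_4,g_5)) all reduce to 0 modulo the current basis, so we have a Gröbner basis.
Inter-reduce: drop elements whose leading term is divisible by another's, tail-reduce, and make monic.
Reduced Gröbner basis: {x_1 - 1, x_2 - 1, x_3}.

Buchberger on the second generating set:
h_1 = 104*x_1*x_3 - 125*x_1 - 28*x_2 - 12*x_3 + 153, LT = x_1*x_3.
h_2 = 15*x_1*x_3 + 9/4*x_1 - 21*x_2 + 75/4, LT = x_1*x_3.
h_3 = 60*x_1*x_3 - 83/2*x_1 + 14*x_2 - 10*x_3 + 55/2, LT = x_1*x_3.

S(h_1,h_2): lcm = x_1*x_3. S = -703/520*x_1 + 147/130*x_2 - 3/26*x_3 + 23/104.
  leading term x_1: no divisor's leading term divides it; move -703/520*x_1 to the remainder.
  leading term x_2: no divisor's leading term divides it; move 147/130*x_2 to the remainder.
  leading term x_3: no divisor's leading term divides it; move -3/26*x_3 to the remainder.
  leading term 1: no divisor's leading term divides it; move 23/104 to the remainder.
  remainder -703/520*x_1 + 147/130*x_2 - 3/26*x_3 + 23/104 ≠ 0; add k_4 = -703/520*x_1 + 147/130*x_2 - 3/26*x_3 + 23/104 to the basis.

S(h_1,h_3): lcm = x_1*x_3. S = -199/390*x_1 - 98/195*x_2 + 2/39*x_3 + 79/78.
  leading term x_1: subtract (796/2109)·k_4 from -199/390*x_1 - 98/195*x_2 + 2/39*x_3 + 79/78 → -1960/2109*x_2 + 200/2109*x_3 + 1960/2109
  leading term x_2: no divisor's leading term divides it; move -1960/2109*x_2 to the remainder.
  leading term x_3: no divisor's leading term divides it; move 200/2109*x_3 to the remainder.
  leading term 1: no divisor's leading term divides it; move 1960/2109 to the remainder.
  remainder -1960/2109*x_2 + 200/2109*x_3 + 1960/2109 ≠ 0; add k_5 = -1960/2109*x_2 + 200/2109*x_3 + 1960/2109 to the basis.

S(h_1,k_4): lcm = x_1*x_3. S = -125/104*x_1 + 588/703*x_2*x_3 - 7/26*x_2 - 60/703*x_3**2 + 881/18278*x_3 + 153/104.
  leading term x_1: subtract (625/703)·k_4 from -125/104*x_1 + 588/703*x_2*x_3 - 7/26*x_2 - 60/703*x_3**2 + 881/18278*x_3 + 153/104 → 588/703*x_2*x_3 - 896/703*x_2 - 60/703*x_3**2 + 106/703*x_3 + 896/703
  leading term x_2*x_3: subtract (-9/10*x_3)·k_5 from 588/703*x_2*x_3 - 896/703*x_2 - 60/703*x_3**2 + 106/703*x_3 + 896/703 → -896/703*x_2 + 694/703*x_3 + 896/703
  leading term x_2: subtract (48/35)·k_5 from -896/703*x_2 + 694/703*x_3 + 896/703 → 6/7*x_3
  leading term x_3: no divisor's leading term divides it; move 6/7*x_3 to the remainder.
  remainder 6/7*x_3 ≠ 0; add k_6 = 6/7*x_3 to the basis.

The other S-polynomials (S(h_2,h_3), S(h_2,k_4), S(h_3,k_4), S(h_1,k_5), S(h_2,k_5), S(h_3,k_5), S(k_4,k_5), S(h_1,k_6), S(h_2,k_6), S(h_3,k_6), S(k_4,k_6), S(k_5,k_6)) all reduce to 0 modulo the current basis, so we have a Gröbner basis.
Inter-reduce: drop elements whose leading term is divisible by another's, tail-reduce, and make monic.
Reduced Gröbner basis: {x_1 - 1, x_2 - 1, x_3}.

Same reduced basis, so the two generating sets span the same ideal.

Yes, the ideals are equal.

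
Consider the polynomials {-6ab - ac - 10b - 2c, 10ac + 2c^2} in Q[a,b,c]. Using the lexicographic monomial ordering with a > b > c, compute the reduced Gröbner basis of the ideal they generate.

f_1 = -6ab - ac - 10b - 2c, LT = ab.
f_2 = 10ac + 2c^2, LT = ac.

S(f_1,f_2): lcm = abc. S = 1/6ac^2 - 1/5bc^2 + 5/3bc + 1/3c^2.
  leading term ac^2: subtract (1/60c)·f_2 from 1/6ac^2 - 1/5bc^2 + 5/3bc + 1/3c^2 → -1/5bc^2 + 5/3bc - 1/30c^3 + 1/3c^2
  leading term bc^2: no divisor's leading term divides it; move -1/5bc^2 to the remainder.
  leading term bc: no divisor's leading term divides it; move 5/3bc to the remainder.
  leading term c^3: no divisor's leading term divides it; move -1/30c^3 to the remainder.
  leading term c^2: no divisor's leading term divides it; move 1/3c^2 to the remainder.
  remainder -1/5bc^2 + 5/3bc - 1/30c^3 + 1/3c^2 ≠ 0; add g_3 = -1/5bc^2 + 5/3bc - 1/30c^3 + 1/3c^2 to the basis.

S(f_1,g_3): lcm = abc^2. S = 25/3abc + 5/3ac^2 + 5/3bc^2 + 1/3c^3.
  leading term abc: subtract (-25/18c)·f_1 from 25/3abc + 5/3ac^2 + 5/3bc^2 + 1/3c^3 → 5/18ac^2 + 5/3bc^2 - 125/9bc + 1/3c^3 - 25/9c^2
  leading term ac^2: subtract (1/36c)·f_2 from 5/18ac^2 + 5/3bc^2 - 125/9bc + 1/3c^3 - 25/9c^2 → 5/3bc^2 - 125/9bc + 5/18c^3 - 25/9c^2
  leading term bc^2: subtract (-25/3)·g_3 from 5/3bc^2 - 125/9bc + 5/18c^3 - 25/9c^2 → 0
  remainder 0.

S(f_2,g_3): lcm = abc^2. S = 25/3abc - 1/6ac^3 + 5/3ac^2 + 1/5bc^3.
  leading term abc: subtract (-25/18c)·f_1 from 25/3abc - 1/6ac^3 + 5/3ac^2 + 1/5bc^3 → -1/6ac^3 + 5/18ac^2 + 1/5bc^3 - 125/9bc - 25/9c^2
  leading term ac^3: subtract (-1/60c^2)·f_2 from -1/6ac^3 + 5/18ac^2 + 1/5bc^3 - 125/9bc - 25/9c^2 → 5/18ac^2 + 1/5bc^3 - 125/9bc + 1/30c^4 - 25/9c^2
  leading term ac^2: subtract (1/36c)·f_2 from 5/18ac^2 + 1/5bc^3 - 125/9bc + 1/30c^4 - 25/9c^2 → 1/5bc^3 - 125/9bc + 1/30c^4 - 1/18c^3 - 25/9c^2
  leading term bc^3: subtract (-c)·g_3 from 1/5bc^3 - 125/9bc + 1/30c^4 - 1/18c^3 - 25/9c^2 → 5/3bc^2 - 125/9bc + 5/18c^3 - 25/9c^2
  leading term bc^2: subtract (-25/3)·g_3 from 5/3bc^2 - 125/9bc + 5/18c^3 - 25/9c^2 → 0
  remainder 0.

Every S-polynomial of the final basis reduces to 0, so we have a Gröbner basis.

G = {ab + 5/3b - 1/30c^2 + 1/3c, ac + 1/5c^2, bc^2 - 25/3bc + 1/6c^3 - 5/3c^2}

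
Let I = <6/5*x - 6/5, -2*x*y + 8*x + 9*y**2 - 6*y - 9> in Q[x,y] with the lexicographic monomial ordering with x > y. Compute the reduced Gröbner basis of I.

Buchberger's algorithm terminates because the ascending chain of leading-term ideals stabilizes.

f_1 = 6/5*x - 6/5, LT = x.
f_2 = -2*x*y + 8*x + 9*y**2 - 6*y - 9, LT = x*y.

S(f_1,f_2): lcm = x*y. S = 4*x + 9/2*y**2 - 4*y - 9/2.
  leading term x: subtract (10/3)·f_1 from 4*x + 9/2*y**2 - 4*y - 9/2 → 9/2*y**2 - 4*y - 1/2
  leading term y**2: no divisor's leading term divides it; move 9/2*y**2 to the remainder.
  leading term y: no divisor's leading term divides it; move -4*y to the remainder.
  leading term 1: no divisor's leading term divides it; move -1/2 to the remainder.
  remainder 9/2*y**2 - 4*y - 1/2 ≠ 0; add g_3 = 9/2*y**2 - 4*y - 1/2 to the basis.

S(f_1,g_3): leading monomials are coprime, so the S-polynomial reduces to 0 (Buchberger's first criterion).
S(f_2,g_3): lcm = x*y**2. S = -28/9*x*y + 1/9*x - 9/2*y**3 + 3*y**2 + 9/2*y.
  leading term x*y: subtract (-70/27*y)·f_1 from -28/9*x*y + 1/9*x - 9/2*y**3 + 3*y**2 + 9/2*y → 1/9*x - 9/2*y**3 + 3*y**2 + 25/18*y
  leading term x: subtract (5/54)·f_1 from 1/9*x - 9/2*y**3 + 3*y**2 + 25/18*y → -9/2*y**3 + 3*y**2 + 25/18*y + 1/9
  leading term y**3: subtract (-y)·g_3 from -9/2*y**3 + 3*y**2 + 25/18*y + 1/9 → -y**2 + 8/9*y + 1/9
  leading term y**2: subtract (-2/9)·g_3 from -y**2 + 8/9*y + 1/9 → 0
  remainder 0.

Every S-polynomial of the final basis reduces to 0, so we have a Gröbner basis.
Inter-reduce: drop elements whose leading term is divisible by another's, tail-reduce, and make monic.

G = {x - 1, y**2 - 8/9*y - 1/9}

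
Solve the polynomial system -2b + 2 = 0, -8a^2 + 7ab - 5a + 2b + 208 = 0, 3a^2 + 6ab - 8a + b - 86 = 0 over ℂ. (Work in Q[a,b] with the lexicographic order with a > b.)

Compute a lex Gröbner basis by Buchberger's algorithm.
f_1 = -2b + 2, LT = b.
f_2 = -8a^2 + 7ab - 5a + 2b + 208, LT = a^2.
f_3 = 3a^2 + 6ab - 8a + b - 86, LT = a^2.

S(f_2,f_3): lcm = a^2. S = -23/8ab + 79/24a - 7/12b + 8/3.
  leading term ab: subtract (23/16a)·f_1 from -23/8ab + 79/24a - 7/12b + 8/3 → 5/12a - 7/12b + 8/3
  leading term a: no divisor's leading term divides it; move 5/12a to the remainder.
  leading term b: subtract (7/24)·f_1 from -7/12b + 8/3 → 25/12
  leading term 1: no divisor's leading term divides it; move 25/12 to the remainder.
  remainder 5/12a + 25/12 ≠ 0; add h_4 = 5/12a + 25/12 to the basis.

The other S-polynomials (S(f_1,f_2), S(f_1,f_3), S(f_1,h_4), S(f_2,h_4), S(f_3,h_4)) all reduce to 0 modulo the current basis, so we have a Gröbner basis.
Inter-reduce: drop elements whose leading term is divisible by another's, tail-reduce, and make monic.
Reduced Gröbner basis: {a + 5, b - 1}.

From the last basis element, b - 1 = 0, so b takes values in {1}. Each choice, substituted upward through the basis, yields the corresponding point(s) of the solution set.
  b = 1: the earlier basis element becomes a + 5 = 0, giving a = -5 — point (-5, 1).
This is the nonlinear analogue of row-reducing a linear system.

{(-5, 1)}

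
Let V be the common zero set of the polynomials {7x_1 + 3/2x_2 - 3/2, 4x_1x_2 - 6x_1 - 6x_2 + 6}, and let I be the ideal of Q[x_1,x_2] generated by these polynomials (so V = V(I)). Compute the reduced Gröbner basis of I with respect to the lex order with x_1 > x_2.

G = {x_1 + 3/14x_2 - 3/14, x_2^2 + 9/2x_2 - 11/2}

f_1 = 7x_1 + 3/2x_2 - 3/2, LT = x_1.
f_2 = 4x_1x_2 - 6x_1 - 6x_2 + 6, LT = x_1x_2.

S(f_1,f_2): lcm = x_1x_2. S = 3/2x_1 + 3/14x_2^2 + 9/7x_2 - 3/2.
  leading term x_1: subtract (3/14)·f_1 from 3/2x_1 + 3/14x_2^2 + 9/7x_2 - 3/2 → 3/14x_2^2 + 27/28x_2 - 33/28
  leading term x_2^2: no divisor's leading term divides it; move 3/14x_2^2 to the remainder.
  leading term x_2: no divisor's leading term divides it; move 27/28x_2 to the remainder.
  leading term 1: no divisor's leading term divides it; move -33/28 to the remainder.
  remainder 3/14x_2^2 + 27/28x_2 - 33/28 ≠ 0; add g_3 = 3/14x_2^2 + 27/28x_2 - 33/28 to the basis.

S(f_1,g_3): leading monomials are coprime, so the S-polynomial reduces to 0 (Buchberger's first criterion).
S(f_2,g_3): lcm = x_1x_2^2. S = -6x_1x_2 + 11/2x_1 - 3/2x_2^2 + 3/2x_2.
  leading term x_1x_2: subtract (-6/7x_2)·f_1 from -6x_1x_2 + 11/2x_1 - 3/2x_2^2 + 3/2x_2 → 11/2x_1 - 3/14x_2^2 + 3/14x_2
  leading term x_1: subtract (11/14)·f_1 from 11/2x_1 - 3/14x_2^2 + 3/14x_2 → -3/14x_2^2 - 27/28x_2 + 33/28
  leading term x_2^2: subtract (-1)·g_3 from -3/14x_2^2 - 27/28x_2 + 33/28 → 0
  remainder 0.

Every S-polynomial of the final basis reduces to 0, so we have a Gröbner basis.
Inter-reduce: drop elements whose leading term is divisible by another's, tail-reduce, and make monic.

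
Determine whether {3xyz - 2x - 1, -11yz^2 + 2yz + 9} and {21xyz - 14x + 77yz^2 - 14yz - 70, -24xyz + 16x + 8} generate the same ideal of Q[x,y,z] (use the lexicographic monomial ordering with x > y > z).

For a fixed monomial order, each ideal has a unique reduced Gröbner basis; comparing bases decides equality.
Buchberger on the first generating set:
f_1 = 3xyz - 2x - 1, LT = xyz.
f_2 = -11yz^2 + 2yz + 9, LT = yz^2.

S(f_1,f_2): lcm = xyz^2. S = 2/11xyz - 2/3xz + 9/11x - 1/3z.
  reduce S modulo (f_1, f_2):
  remainder -2/3xz + 31/33x - 1/3z + 2/33 ≠ 0; add g_3 = -2/3xz + 31/33x - 1/3z + 2/33 to the basis.

S(f_1,g_3): lcm = xyz. S = 31/22xy - 2/3x - 1/2yz + 1/11y - 1/3.
  reduce S modulo (f_1, f_2, g_3):
  remainder 31/22xy - 2/3x - 1/2yz + 1/11y - 1/3 ≠ 0; add g_4 = 31/22xy - 2/3x - 1/2yz + 1/11y - 1/3 to the basis.

The other S-polynomials (S(f_2,g_3), S(f_1,g_4), S(f_2,g_4), S(g_3,g_4)) all reduce to 0 modulo the current basis, so we have a Gröbner basis.
Inter-reduce: drop elements whose leading term is divisible by another's, tail-reduce, and make monic.
Reduced Gröbner basis: {xy - 44/93x - 11/31yz + 2/31y - 22/93, xz - 31/22x + 1/2z - 1/11, yz^2 - 2/11yz - 9/11}.

Buchberger on the second generating set:
h_1 = 21xyz - 14x + 77yz^2 - 14yz - 70, LT = xyz.
h_2 = -24xyz + 16x + 8, LT = xyz.

S(h_1,h_2): lcm = xyz. S = 11/3yz^2 - 2/3yz - 3.
  reduce S modulo (h_1, h_2):
  remainder 11/3yz^2 - 2/3yz - 3 ≠ 0; add k_3 = 11/3yz^2 - 2/3yz - 3 to the basis.

S(h_1,k_3): lcm = xyz^2. S = 2/11xyz - 2/3xz + 9/11x + 11/3yz^3 - 2/3yz^2 - 10/3z.
  reduce S modulo (h_1, h_2, k_3):
  remainder -2/3xz + 31/33x - 1/3z + 2/33 ≠ 0; add k_4 = -2/3xz + 31/33x - 1/3z + 2/33 to the basis.

S(h_1,k_4): lcm = xyz. S = 31/22xy - 2/3x + 11/3yz^2 - 7/6yz + 1/11y - 10/3.
  reduce S modulo (h_1, h_2, k_3, k_4):
  remainder 31/22xy - 2/3x - 1/2yz + 1/11y - 1/3 ≠ 0; add k_5 = 31/22xy - 2/3x - 1/2yz + 1/11y - 1/3 to the basis.

The other S-polynomials (S(h_2,k_3), S(h_2,k_4), S(k_3,k_4), S(h_1,k_5), S(h_2,k_5), S(k_3,k_5), S(k_4,k_5)) all reduce to 0 modulo the current basis, so we have a Gröbner basis.
Inter-reduce: drop elements whose leading term is divisible by another's, tail-reduce, and make monic.
Reduced Gröbner basis: {xy - 44/93x - 11/31yz + 2/31y - 22/93, xz - 31/22x + 1/2z - 1/11, yz^2 - 2/11yz - 9/11}.

These coincide, so the ideals are equal.
The choice of monomial ordering does not affect the verdict — as long as both bases are computed under the same ordering, their equality decides ideal equality.

Yes, the ideals are equal.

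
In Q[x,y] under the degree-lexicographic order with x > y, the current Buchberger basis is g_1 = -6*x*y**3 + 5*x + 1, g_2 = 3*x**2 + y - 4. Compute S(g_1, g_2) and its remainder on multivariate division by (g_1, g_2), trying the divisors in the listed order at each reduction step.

S(g_1, g_2) = -1/3*y**4 + 4/3*y**3 - 5/6*x**2 - 1/6*x; remainder on division = -1/3*y**4 + 4/3*y**3 - 1/6*x + 5/18*y - 10/9.

lcm(LM(g_1), LM(g_2)) = x**2*y**3.
S = (lcm/LT(g_1))·g_1 − (lcm/LT(g_2))·g_2 = -1/3*y**4 + 4/3*y**3 - 5/6*x**2 - 1/6*x.
Reduce S modulo (g_1, g_2) in that order:
  leading term y**4: no divisor's leading term divides it; move -1/3*y**4 to the remainder.
  leading term y**3: no divisor's leading term divides it; move 4/3*y**3 to the remainder.
  leading term x**2: subtract (-5/18)·g_2 from -5/6*x**2 - 1/6*x → -1/6*x + 5/18*y - 10/9
  leading term x: no divisor's leading term divides it; move -1/6*x to the remainder.
  leading term y: no divisor's leading term divides it; move 5/18*y to the remainder.
  leading term 1: no divisor's leading term divides it; move -10/9 to the remainder.
The remainder -1/3*y**4 + 4/3*y**3 - 1/6*x + 5/18*y - 10/9 is nonzero, so it would be added as the next basis element.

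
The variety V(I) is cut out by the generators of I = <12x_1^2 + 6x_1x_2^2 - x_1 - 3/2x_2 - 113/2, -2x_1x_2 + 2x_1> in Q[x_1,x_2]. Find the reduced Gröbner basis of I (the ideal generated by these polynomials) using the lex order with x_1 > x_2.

Buchberger's algorithm terminates because the ascending chain of leading-term ideals stabilizes.

f_1 = 12x_1^2 + 6x_1x_2^2 - x_1 - 3/2x_2 - 113/2, LT = x_1^2.
f_2 = -2x_1x_2 + 2x_1, LT = x_1x_2.

S(f_1,f_2): lcm = x_1^2x_2. S = x_1^2 + 1/2x_1x_2^3 - 1/12x_1x_2 - 1/8x_2^2 - 113/24x_2.
  leading term x_1^2: subtract (1/12)·f_1 from x_1^2 + 1/2x_1x_2^3 - 1/12x_1x_2 - 1/8x_2^2 - 113/24x_2 → 1/2x_1x_2^3 - 1/2x_1x_2^2 - 1/12x_1x_2 + 1/12x_1 - 1/8x_2^2 - 55/12x_2 + 113/24
  leading term x_1x_2^3: subtract (-1/4x_2^2)·f_2 from 1/2x_1x_2^3 - 1/2x_1x_2^2 - 1/12x_1x_2 + 1/12x_1 - 1/8x_2^2 - 55/12x_2 + 113/24 → -1/12x_1x_2 + 1/12x_1 - 1/8x_2^2 - 55/12x_2 + 113/24
  leading term x_1x_2: subtract (1/24)·f_2 from -1/12x_1x_2 + 1/12x_1 - 1/8x_2^2 - 55/12x_2 + 113/24 → -1/8x_2^2 - 55/12x_2 + 113/24
  leading term x_2^2: no divisor's leading term divides it; move -1/8x_2^2 to the remainder.
  leading term x_2: no divisor's leading term divides it; move -55/12x_2 to the remainder.
  leading term 1: no divisor's leading term divides it; move 113/24 to the remainder.
  remainder -1/8x_2^2 - 55/12x_2 + 113/24 ≠ 0; add g_3 = -1/8x_2^2 - 55/12x_2 + 113/24 to the basis.

The other S-polynomials (S(f_1,g_3), S(f_2,g_3)) all reduce to 0 modulo the current basis, so we have a Gröbner basis.

G = {x_1^2 + 5/12x_1 - 1/8x_2 - 113/24, x_1x_2 - x_1, x_2^2 + 110/3x_2 - 113/3}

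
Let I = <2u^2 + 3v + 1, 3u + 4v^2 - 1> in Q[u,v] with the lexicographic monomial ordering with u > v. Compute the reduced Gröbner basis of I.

The reduced Gröbner basis is the canonical form of the ideal for this ordering.

f_1 = 2u^2 + 3v + 1, LT = u^2.
f_2 = 3u + 4v^2 - 1, LT = u.

S(f_1,f_2): lcm = u^2. S = -4/3uv^2 + 1/3u + 3/2v + 1/2.
  reduce S modulo (f_1, f_2):
  remainder 16/9v^4 - 8/9v^2 + 3/2v + 11/18 ≠ 0; add g_3 = 16/9v^4 - 8/9v^2 + 3/2v + 11/18 to the basis.

The other S-polynomials (S(f_1,g_3), S(f_2,g_3)) all reduce to 0 modulo the current basis, so we have a Gröbner basis.
Inter-reduce: drop elements whose leading term is divisible by another's, tail-reduce, and make monic.

G = {u + 4/3v^2 - 1/3, v^4 - 1/2v^2 + 27/32v + 11/32}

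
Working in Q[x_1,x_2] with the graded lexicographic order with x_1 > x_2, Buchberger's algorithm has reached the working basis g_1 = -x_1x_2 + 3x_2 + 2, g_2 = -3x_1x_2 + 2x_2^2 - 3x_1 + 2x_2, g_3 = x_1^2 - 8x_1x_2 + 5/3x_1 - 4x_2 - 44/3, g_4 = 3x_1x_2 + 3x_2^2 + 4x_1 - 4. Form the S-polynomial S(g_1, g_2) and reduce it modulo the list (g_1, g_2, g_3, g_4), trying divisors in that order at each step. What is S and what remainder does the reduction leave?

lcm(LM(g_1), LM(g_2)) = x_1x_2.
S = (lcm/LT(g_1))·g_1 − (lcm/LT(g_2))·g_2 = 2/3x_2^2 - x_1 - 7/3x_2 - 2.
Reduce S modulo (g_1, g_2, g_3, g_4) in that order:
  leading term x_2^2: no divisor's leading term divides it; move 2/3x_2^2 to the remainder.
  leading term x_1: no divisor's leading term divides it; move -x_1 to the remainder.
  leading term x_2: no divisor's leading term divides it; move -7/3x_2 to the remainder.
  leading term 1: no divisor's leading term divides it; move -2 to the remainder.
The remainder 2/3x_2^2 - x_1 - 7/3x_2 - 2 is nonzero, so it would be added as the next basis element.

S(g_1, g_2) = 2/3x_2^2 - x_1 - 7/3x_2 - 2; remainder on division = 2/3x_2^2 - x_1 - 7/3x_2 - 2.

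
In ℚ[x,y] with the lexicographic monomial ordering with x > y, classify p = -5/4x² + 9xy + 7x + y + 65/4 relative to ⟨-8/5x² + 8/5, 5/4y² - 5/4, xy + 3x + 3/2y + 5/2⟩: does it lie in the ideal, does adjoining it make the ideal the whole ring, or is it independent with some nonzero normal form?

-5/4x² + 9xy + 7x + y + 65/4 lies in I (it reduces to 0).

First compute the reduced Gröbner basis of I by Buchberger's algorithm.
f_1 = -8/5x² + 8/5, LT = x².
f_2 = 5/4y² - 5/4, LT = y².
f_3 = xy + 3x + 3/2y + 5/2, LT = xy.

S(f_1,f_2): leading monomials are coprime, so the S-polynomial reduces to 0 (Buchberger's first criterion).
S(f_1,f_3): lcm = x²y. S = -3x² - 3/2xy - 5/2x - y.
  leading term x²: subtract (15/8)·f_1 from -3x² - 3/2xy - 5/2x - y → -3/2xy - 5/2x - y - 3
  leading term xy: subtract (-3/2)·f_3 from -3/2xy - 5/2x - y - 3 → 2x + 5/4y + ¾
  leading term x: no divisor's leading term divides it; move 2x to the remainder.
  leading term y: no divisor's leading term divides it; move 5/4y to the remainder.
  leading term 1: no divisor's leading term divides it; move ¾ to the remainder.
  remainder 2x + 5/4y + ¾ ≠ 0; add h_4 = 2x + 5/4y + ¾ to the basis.

S(f_2,f_3): lcm = xy². S = -3xy - x - 3/2y² - 5/2y.
  leading term xy: subtract (-3)·f_3 from -3xy - x - 3/2y² - 5/2y → 8x - 3/2y² + 2y + 15/2
  leading term x: subtract (4)·h_4 from 8x - 3/2y² + 2y + 15/2 → -3/2y² - 3y + 9/2
  leading term y²: subtract (-6/5)·f_2 from -3/2y² - 3y + 9/2 → -3y + 3
  leading term y: no divisor's leading term divides it; move -3y to the remainder.
  leading term 1: no divisor's leading term divides it; move 3 to the remainder.
  remainder -3y + 3 ≠ 0; add h_5 = -3y + 3 to the basis.

S(f_1,h_4): lcm = x². S = -⅝xy - ⅜x - 1.
  leading term xy: subtract (-⅝)·f_3 from -⅝xy - ⅜x - 1 → 3/2x + 15/16y + 9/16
  leading term x: subtract (¾)·h_4 from 3/2x + 15/16y + 9/16 → 0
  remainder 0.

S(f_2,h_4): leading monomials are coprime, so the S-polynomial reduces to 0 (Buchberger's first criterion).
S(f_3,h_4): lcm = xy. S = 3x - ⅝y² + 9/8y + 5/2.
  leading term x: subtract (3/2)·h_4 from 3x - ⅝y² + 9/8y + 5/2 → -⅝y² - ¾y + 11/8
  leading term y²: subtract (-½)·f_2 from -⅝y² - ¾y + 11/8 → -¾y + ¾
  leading term y: subtract (¼)·h_5 from -¾y + ¾ → 0
  remainder 0.

S(f_1,h_5): leading monomials are coprime, so the S-polynomial reduces to 0 (Buchberger's first criterion).
S(f_2,h_5): lcm = y². S = y - 1.
  leading term y: subtract (-⅓)·h_5 from y - 1 → 0
  remainder 0.

S(f_3,h_5): lcm = xy. S = 4x + 3/2y + 5/2.
  leading term x: subtract (2)·h_4 from 4x + 3/2y + 5/2 → -y + 1
  leading term y: subtract (⅓)·h_5 from -y + 1 → 0
  remainder 0.

S(h_4,h_5): leading monomials are coprime, so the S-polynomial reduces to 0 (Buchberger's first criterion).
Every S-polynomial of the final basis reduces to 0, so we have a Gröbner basis.
Inter-reduce: drop elements whose leading term is divisible by another's, tail-reduce, and make monic.
Reduced Gröbner basis: {x + 1, y - 1}.
Label its elements g_1 = x + 1, g_2 = y - 1.

Reduce p = -5/4x² + 9xy + 7x + y + 65/4 modulo G:
  leading term x²: subtract (-5/4x)·g_1 from -5/4x² + 9xy + 7x + y + 65/4 → 9xy + 33/4x + y + 65/4
  leading term xy: subtract (9y)·g_1 from 9xy + 33/4x + y + 65/4 → 33/4x - 8y + 65/4
  leading term x: subtract (33/4)·g_1 from 33/4x - 8y + 65/4 → -8y + 8
  leading term y: subtract (-8)·g_2 from -8y + 8 → 0
  normal form = 0.
Since the normal form is 0, p ∈ I.

The remainder on division by a Gröbner basis is unique — it is the normal form.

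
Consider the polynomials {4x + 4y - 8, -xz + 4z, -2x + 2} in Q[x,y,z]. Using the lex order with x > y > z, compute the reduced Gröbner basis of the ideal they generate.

f_1 = 4x + 4y - 8, LT = x.
f_2 = -xz + 4z, LT = xz.
f_3 = -2x + 2, LT = x.

S(f_1,f_2): lcm = xz. S = yz + 2z.
  leading term yz: no divisor's leading term divides it; move yz to the remainder.
  leading term z: no divisor's leading term divides it; move 2z to the remainder.
  remainder yz + 2z ≠ 0; add g_4 = yz + 2z to the basis.

S(f_1,f_3): lcm = x. S = y - 1.
  leading term y: no divisor's leading term divides it; move y to the remainder.
  leading term 1: no divisor's leading term divides it; move -1 to the remainder.
  remainder y - 1 ≠ 0; add g_5 = y - 1 to the basis.

S(f_2,f_3): lcm = xz. S = -3z.
  leading term z: no divisor's leading term divides it; move -3z to the remainder.
  remainder -3z ≠ 0; add g_6 = -3z to the basis.

S(f_1,g_4): leading monomials are coprime, so the S-polynomial reduces to 0 (Buchberger's first criterion).
S(f_2,g_4): lcm = xyz. S = -2xz - 4yz.
  leading term xz: subtract (-1/2z)·f_1 from -2xz - 4yz → -2yz - 4z
  leading term yz: subtract (-2)·g_4 from -2yz - 4z → 0
  remainder 0.

S(f_3,g_4): leading monomials are coprime, so the S-polynomial reduces to 0 (Buchberger's first criterion).
S(f_1,g_5): leading monomials are coprime, so the S-polynomial reduces to 0 (Buchberger's first criterion).
S(f_2,g_5): leading monomials are coprime, so the S-polynomial reduces to 0 (Buchberger's first criterion).
S(f_3,g_5): leading monomials are coprime, so the S-polynomial reduces to 0 (Buchberger's first criterion).
S(g_4,g_5): lcm = yz. S = 3z.
  leading term z: subtract (-1)·g_6 from 3z → 0
  remainder 0.

S(f_1,g_6): leading monomials are coprime, so the S-polynomial reduces to 0 (Buchberger's first criterion).
S(f_2,g_6): lcm = xz. S = -4z.
  leading term z: subtract (4/3)·g_6 from -4z → 0
  remainder 0.

S(f_3,g_6): leading monomials are coprime, so the S-polynomial reduces to 0 (Buchberger's first criterion).
S(g_4,g_6): lcm = yz. S = 2z.
  leading term z: subtract (-2/3)·g_6 from 2z → 0
  remainder 0.

S(g_5,g_6): leading monomials are coprime, so the S-polynomial reduces to 0 (Buchberger's first criterion).
Every S-polynomial of the final basis reduces to 0, so we have a Gröbner basis.
Inter-reduce: drop elements whose leading term is divisible by another's, tail-reduce, and make monic.

G = {x - 1, y - 1, z}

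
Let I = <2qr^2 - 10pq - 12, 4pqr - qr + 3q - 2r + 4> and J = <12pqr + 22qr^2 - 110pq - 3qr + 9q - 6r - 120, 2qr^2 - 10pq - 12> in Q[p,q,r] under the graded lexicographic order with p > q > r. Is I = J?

Since reduced Gröbner bases are canonical representatives of ideals under a given ordering, it suffices to compute and compare them.
Buchberger on the first generating set:
f_1 = 2qr^2 - 10pq - 12, LT = qr^2.
f_2 = 4pqr - qr + 3q - 2r + 4, LT = pqr.

S(f_1,f_2): lcm = pqr^2. S = -5p^2q + 1/4qr^2 - 3/4qr + 1/2r^2 - 6p - r.
  reduce S modulo (f_1, f_2):
  remainder -5p^2q + 5/4pq - 3/4qr + 1/2r^2 - 6p - r + 3/2 ≠ 0; add g_3 = -5p^2q + 5/4pq - 3/4qr + 1/2r^2 - 6p - r + 3/2 to the basis.

S(f_1,g_3): lcm = p^2qr^2. S = -5p^3q + 1/4pqr^2 - 3/20qr^3 + 1/10r^4 - 6/5pr^2 - 1/5r^3 - 6p^2 + 3/10r^2.
  reduce S modulo (f_1, f_2, g_3):
  remainder 1/10r^4 - 17/10pr^2 - 1/5r^3 + pr + 3/10r^2 - 9/10r ≠ 0; add g_4 = 1/10r^4 - 17/10pr^2 - 1/5r^3 + pr + 3/10r^2 - 9/10r to the basis.

S(f_2,g_3): lcm = p^2qr. S = -3/20qr^2 + 1/10r^3 + 3/4pq - 17/10pr - 1/5r^2 + p + 3/10r.
  reduce S modulo (f_1, f_2, g_3, g_4):
  remainder 1/10r^3 - 17/10pr - 1/5r^2 + p + 3/10r - 9/10 ≠ 0; add g_5 = 1/10r^3 - 17/10pr - 1/5r^2 + p + 3/10r - 9/10 to the basis.

The other S-polynomials (S(f_1,g_4), S(f_2,g_4), S(g_3,g_4), S(f_1,g_5), S(f_2,g_5), S(g_3,g_5), S(g_4,g_5)) all reduce to 0 modulo the current basis, so we have a Gröbner basis.
Inter-reduce: drop elements whose leading term is divisible by another's, tail-reduce, and make monic.
Reduced Gröbner basis: {p^2q - 1/4pq + 3/20qr - 1/10r^2 + 6/5p + 1/5r - 3/10, pqr - 1/4qr + 3/4q - 1/2r + 1, qr^2 - 5pq - 6, r^3 - 17pr - 2r^2 + 10p + 3r - 9}.

Buchberger on the second generating set:
h_1 = 12pqr + 22qr^2 - 110pq - 3qr + 9q - 6r - 120, LT = pqr.
h_2 = 2qr^2 - 10pq - 12, LT = qr^2.

S(h_1,h_2): lcm = pqr^2. S = 11/6qr^3 + 5p^2q - 55/6pqr - 1/4qr^2 + 3/4qr - 1/2r^2 + 6p - 10r.
  reduce S modulo (h_1, h_2):
  remainder 5p^2q - 5/4pq + 3/4qr - 1/2r^2 + 6p + r - 3/2 ≠ 0; add k_3 = 5p^2q - 5/4pq + 3/4qr - 1/2r^2 + 6p + r - 3/2 to the basis.

S(h_1,k_3): lcm = p^2qr. S = 11/6pqr^2 - 55/6p^2q - 3/20qr^2 + 1/10r^3 + 3/4pq - 17/10pr - 1/5r^2 - 10p + 3/10r.
  reduce S modulo (h_1, h_2, k_3):
  remainder 1/10r^3 - 17/10pr - 1/5r^2 + p + 3/10r - 9/10 ≠ 0; add k_4 = 1/10r^3 - 17/10pr - 1/5r^2 + p + 3/10r - 9/10 to the basis.

The other S-polynomials (S(h_2,k_3), S(h_1,k_4), S(h_2,k_4), S(k_3,k_4)) all reduce to 0 modulo the current basis, so we have a Gröbner basis.
Inter-reduce: drop elements whose leading term is divisible by another's, tail-reduce, and make monic.
Reduced Gröbner basis: {p^2q - 1/4pq + 3/20qr - 1/10r^2 + 6/5p + 1/5r - 3/10, pqr - 1/4qr + 3/4q - 1/2r + 1, qr^2 - 5pq - 6, r^3 - 17pr - 2r^2 + 10p + 3r - 9}.

The two bases agree; hence the ideals are identical.
The choice of monomial ordering does not affect the verdict — as long as both bases are computed under the same ordering, their equality decides ideal equality.

Yes, the ideals are equal.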